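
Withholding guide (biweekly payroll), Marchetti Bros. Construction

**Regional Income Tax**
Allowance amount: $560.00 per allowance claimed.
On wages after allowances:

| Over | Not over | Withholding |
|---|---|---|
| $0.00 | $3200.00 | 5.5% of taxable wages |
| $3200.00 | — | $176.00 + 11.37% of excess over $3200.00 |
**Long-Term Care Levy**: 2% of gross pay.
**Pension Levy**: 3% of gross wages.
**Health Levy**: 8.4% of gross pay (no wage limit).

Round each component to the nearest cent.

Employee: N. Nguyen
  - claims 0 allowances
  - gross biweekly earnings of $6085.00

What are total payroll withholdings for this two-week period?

Regional Income Tax: taxable = $6085.00
  $176.00 + 11.37% × ($6085.00 − $3200.00) = $176.00 + 11.37% × $2885.00 = $504.02
Long-Term Care Levy: 2% × $6085.00 = $121.70
Pension Levy: 3% × $6085.00 = $182.55
Health Levy: 8.4% × $6085.00 = $511.14
Total: $504.02 + $121.70 + $182.55 + $511.14 = $1319.41

$1319.41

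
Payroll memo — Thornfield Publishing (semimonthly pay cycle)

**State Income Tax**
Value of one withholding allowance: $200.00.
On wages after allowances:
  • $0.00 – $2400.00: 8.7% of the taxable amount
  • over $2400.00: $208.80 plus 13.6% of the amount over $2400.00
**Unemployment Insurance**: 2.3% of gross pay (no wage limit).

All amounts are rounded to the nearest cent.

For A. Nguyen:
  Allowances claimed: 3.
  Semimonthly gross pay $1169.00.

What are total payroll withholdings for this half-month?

$76.39

State Income Tax: taxable = $1169.00 − 3×$200.00 = $569.00
  8.7% × $569.00 = $49.50
Unemployment Insurance: 2.3% × $1169.00 = $26.89
Total: $49.50 + $26.89 = $76.39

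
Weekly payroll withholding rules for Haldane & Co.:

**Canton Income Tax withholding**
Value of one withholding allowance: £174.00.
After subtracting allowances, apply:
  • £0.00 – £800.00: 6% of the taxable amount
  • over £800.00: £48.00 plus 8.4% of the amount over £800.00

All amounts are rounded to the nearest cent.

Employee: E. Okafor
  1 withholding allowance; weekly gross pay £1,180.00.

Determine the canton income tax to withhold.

£65.30

Canton Income Tax: taxable = £1,180.00 − 1×£174.00 = £1,006.00
  £48.00 + 8.4% × (£1,006.00 − £800.00) = £48.00 + 8.4% × £206.00 = £65.30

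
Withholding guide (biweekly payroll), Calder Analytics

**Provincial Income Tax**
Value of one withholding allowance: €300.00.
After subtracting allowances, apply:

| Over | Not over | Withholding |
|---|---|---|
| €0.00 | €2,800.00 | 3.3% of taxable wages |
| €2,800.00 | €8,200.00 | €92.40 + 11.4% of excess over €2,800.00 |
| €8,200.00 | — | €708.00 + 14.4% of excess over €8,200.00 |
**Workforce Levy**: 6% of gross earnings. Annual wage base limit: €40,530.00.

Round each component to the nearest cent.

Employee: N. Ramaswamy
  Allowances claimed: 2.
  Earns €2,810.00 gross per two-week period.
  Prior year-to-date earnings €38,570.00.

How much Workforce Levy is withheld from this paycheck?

€117.60

Workforce Levy: cap €40,530.00 − YTD €38,570.00 = €1,960.00 subject; 6% × €1,960.00 = €117.60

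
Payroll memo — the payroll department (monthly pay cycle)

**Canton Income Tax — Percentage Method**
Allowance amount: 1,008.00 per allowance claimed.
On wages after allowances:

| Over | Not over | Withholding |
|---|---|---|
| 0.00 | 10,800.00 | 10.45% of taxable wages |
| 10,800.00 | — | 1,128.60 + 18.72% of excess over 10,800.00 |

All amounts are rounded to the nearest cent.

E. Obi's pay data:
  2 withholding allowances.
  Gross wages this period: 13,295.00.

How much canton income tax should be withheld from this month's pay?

1,218.27

Canton Income Tax: taxable = 13,295.00 − 2×1,008.00 = 11,279.00
  1,128.60 + 18.72% × (11,279.00 − 10,800.00) = 1,128.60 + 18.72% × 479.00 = 1,218.27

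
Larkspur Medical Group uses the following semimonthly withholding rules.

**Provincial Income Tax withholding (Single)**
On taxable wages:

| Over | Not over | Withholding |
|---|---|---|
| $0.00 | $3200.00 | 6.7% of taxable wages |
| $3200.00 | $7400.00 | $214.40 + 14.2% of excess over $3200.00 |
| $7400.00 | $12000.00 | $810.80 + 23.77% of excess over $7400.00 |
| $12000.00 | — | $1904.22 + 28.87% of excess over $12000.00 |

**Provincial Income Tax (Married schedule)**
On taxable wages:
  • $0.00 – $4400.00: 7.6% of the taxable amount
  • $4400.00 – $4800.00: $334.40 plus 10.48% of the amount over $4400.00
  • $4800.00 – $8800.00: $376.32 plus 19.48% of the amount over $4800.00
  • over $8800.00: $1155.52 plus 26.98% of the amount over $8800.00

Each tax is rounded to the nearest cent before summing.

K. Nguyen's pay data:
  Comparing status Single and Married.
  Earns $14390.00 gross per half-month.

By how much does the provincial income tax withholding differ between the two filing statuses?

Provincial Income Tax (Single): taxable = $14390.00
  $1904.22 + 28.87% × ($14390.00 − $12000.00) = $1904.22 + 28.87% × $2390.00 = $2594.21
Provincial Income Tax (Married): taxable = $14390.00
  $1155.52 + 26.98% × ($14390.00 − $8800.00) = $1155.52 + 26.98% × $5590.00 = $2663.70
Difference: |$2594.21 − $2663.70| = $69.49 (higher under Married)

$69.49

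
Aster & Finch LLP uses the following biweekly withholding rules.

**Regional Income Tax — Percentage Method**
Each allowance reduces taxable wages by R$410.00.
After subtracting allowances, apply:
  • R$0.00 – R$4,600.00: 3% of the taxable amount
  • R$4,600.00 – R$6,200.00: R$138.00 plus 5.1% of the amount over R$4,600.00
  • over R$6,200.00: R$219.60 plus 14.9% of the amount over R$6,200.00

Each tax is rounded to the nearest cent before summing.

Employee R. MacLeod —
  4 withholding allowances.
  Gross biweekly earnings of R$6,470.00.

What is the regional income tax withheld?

Regional Income Tax: taxable = R$6,470.00 − 4×R$410.00 = R$4,830.00
  R$138.00 + 5.1% × (R$4,830.00 − R$4,600.00) = R$138.00 + 5.1% × R$230.00 = R$149.73

R$149.73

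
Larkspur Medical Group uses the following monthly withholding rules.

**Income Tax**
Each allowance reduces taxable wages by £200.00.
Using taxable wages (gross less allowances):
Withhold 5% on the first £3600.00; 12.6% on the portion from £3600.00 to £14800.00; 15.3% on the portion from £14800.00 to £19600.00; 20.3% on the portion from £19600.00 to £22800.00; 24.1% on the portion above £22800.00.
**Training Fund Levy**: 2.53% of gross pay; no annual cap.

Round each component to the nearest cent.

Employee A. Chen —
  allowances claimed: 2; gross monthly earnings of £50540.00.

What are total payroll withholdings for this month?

Income Tax: taxable = £50540.00 − 2×£200.00 = £50140.00
  £2975.20 + 24.1% × (£50140.00 − £22800.00) = £2975.20 + 24.1% × £27340.00 = £9564.14
Training Fund Levy: 2.53% × £50540.00 = £1278.66
Total: £9564.14 + £1278.66 = £10842.80

£10842.80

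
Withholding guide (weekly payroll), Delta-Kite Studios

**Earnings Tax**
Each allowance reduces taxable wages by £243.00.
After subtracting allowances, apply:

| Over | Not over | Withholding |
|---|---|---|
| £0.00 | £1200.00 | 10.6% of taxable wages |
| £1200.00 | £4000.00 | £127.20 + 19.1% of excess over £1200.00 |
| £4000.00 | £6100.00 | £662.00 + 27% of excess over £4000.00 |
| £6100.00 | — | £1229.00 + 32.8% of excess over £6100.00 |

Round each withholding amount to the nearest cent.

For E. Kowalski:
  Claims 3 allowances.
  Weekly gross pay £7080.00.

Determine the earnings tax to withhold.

£1311.33

Earnings Tax: taxable = £7080.00 − 3×£243.00 = £6351.00
  £1229.00 + 32.8% × (£6351.00 − £6100.00) = £1229.00 + 32.8% × £251.00 = £1311.33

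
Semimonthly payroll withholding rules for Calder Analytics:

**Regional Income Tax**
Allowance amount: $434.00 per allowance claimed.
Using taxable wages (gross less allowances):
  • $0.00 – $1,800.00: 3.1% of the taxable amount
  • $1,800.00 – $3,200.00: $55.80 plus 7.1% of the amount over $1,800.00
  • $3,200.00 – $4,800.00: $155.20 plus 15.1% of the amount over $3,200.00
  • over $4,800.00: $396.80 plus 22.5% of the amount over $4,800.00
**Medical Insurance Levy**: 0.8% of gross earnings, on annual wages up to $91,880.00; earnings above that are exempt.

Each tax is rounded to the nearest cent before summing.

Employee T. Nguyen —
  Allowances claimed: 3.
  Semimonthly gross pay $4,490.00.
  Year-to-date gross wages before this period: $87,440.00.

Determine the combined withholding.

Regional Income Tax: taxable = $4,490.00 − 3×$434.00 = $3,188.00
  $55.80 + 7.1% × ($3,188.00 − $1,800.00) = $55.80 + 7.1% × $1,388.00 = $154.35
Medical Insurance Levy: cap $91,880.00 − YTD $87,440.00 = $4,440.00 subject; 0.8% × $4,440.00 = $35.52
Total: $154.35 + $35.52 = $189.87

$189.87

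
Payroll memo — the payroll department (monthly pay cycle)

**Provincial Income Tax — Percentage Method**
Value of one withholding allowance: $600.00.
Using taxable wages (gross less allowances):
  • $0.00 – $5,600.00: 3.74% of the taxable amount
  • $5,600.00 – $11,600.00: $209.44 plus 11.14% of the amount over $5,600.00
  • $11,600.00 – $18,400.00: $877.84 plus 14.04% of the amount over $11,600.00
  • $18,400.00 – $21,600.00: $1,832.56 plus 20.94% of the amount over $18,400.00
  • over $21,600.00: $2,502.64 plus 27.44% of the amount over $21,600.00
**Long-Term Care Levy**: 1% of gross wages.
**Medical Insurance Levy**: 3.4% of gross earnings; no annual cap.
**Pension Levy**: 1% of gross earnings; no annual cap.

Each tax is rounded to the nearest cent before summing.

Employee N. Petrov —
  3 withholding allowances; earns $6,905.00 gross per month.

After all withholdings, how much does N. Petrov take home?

$6,341.20

Provincial Income Tax: taxable = $6,905.00 − 3×$600.00 = $5,105.00
  3.74% × $5,105.00 = $190.93
Long-Term Care Levy: 1% × $6,905.00 = $69.05
Medical Insurance Levy: 3.4% × $6,905.00 = $234.77
Pension Levy: 1% × $6,905.00 = $69.05
Total withheld: $190.93 + $69.05 + $234.77 + $69.05 = $563.80
Net pay: $6,905.00 − $563.80 = $6,341.20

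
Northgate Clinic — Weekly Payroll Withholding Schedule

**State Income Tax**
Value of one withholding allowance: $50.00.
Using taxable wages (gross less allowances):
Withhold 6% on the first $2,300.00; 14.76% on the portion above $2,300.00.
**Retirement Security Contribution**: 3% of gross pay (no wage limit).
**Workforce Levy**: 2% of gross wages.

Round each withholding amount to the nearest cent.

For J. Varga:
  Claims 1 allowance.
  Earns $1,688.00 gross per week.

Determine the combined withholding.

State Income Tax: taxable = $1,688.00 − 1×$50.00 = $1,638.00
  6% × $1,638.00 = $98.28
Retirement Security Contribution: 3% × $1,688.00 = $50.64
Workforce Levy: 2% × $1,688.00 = $33.76
Total: $98.28 + $50.64 + $33.76 = $182.68

$182.68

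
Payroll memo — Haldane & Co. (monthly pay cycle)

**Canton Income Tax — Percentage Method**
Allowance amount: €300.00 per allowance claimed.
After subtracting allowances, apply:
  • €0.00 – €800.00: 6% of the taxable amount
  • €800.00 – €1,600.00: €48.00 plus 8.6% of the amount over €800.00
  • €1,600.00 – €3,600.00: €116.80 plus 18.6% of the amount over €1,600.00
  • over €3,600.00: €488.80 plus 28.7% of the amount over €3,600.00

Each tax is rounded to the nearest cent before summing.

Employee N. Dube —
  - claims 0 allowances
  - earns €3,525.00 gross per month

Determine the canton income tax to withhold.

€474.85

Canton Income Tax: taxable = €3,525.00
  €116.80 + 18.6% × (€3,525.00 − €1,600.00) = €116.80 + 18.6% × €1,925.00 = €474.85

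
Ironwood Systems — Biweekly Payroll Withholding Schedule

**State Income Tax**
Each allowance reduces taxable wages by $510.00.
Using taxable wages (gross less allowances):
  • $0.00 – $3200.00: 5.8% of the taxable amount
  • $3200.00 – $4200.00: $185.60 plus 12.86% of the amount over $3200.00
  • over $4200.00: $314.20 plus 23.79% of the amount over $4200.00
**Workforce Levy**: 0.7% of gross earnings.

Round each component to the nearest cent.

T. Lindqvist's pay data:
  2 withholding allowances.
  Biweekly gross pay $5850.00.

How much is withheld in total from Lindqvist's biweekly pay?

$505.03

State Income Tax: taxable = $5850.00 − 2×$510.00 = $4830.00
  $314.20 + 23.79% × ($4830.00 − $4200.00) = $314.20 + 23.79% × $630.00 = $464.08
Workforce Levy: 0.7% × $5850.00 = $40.95
Total: $464.08 + $40.95 = $505.03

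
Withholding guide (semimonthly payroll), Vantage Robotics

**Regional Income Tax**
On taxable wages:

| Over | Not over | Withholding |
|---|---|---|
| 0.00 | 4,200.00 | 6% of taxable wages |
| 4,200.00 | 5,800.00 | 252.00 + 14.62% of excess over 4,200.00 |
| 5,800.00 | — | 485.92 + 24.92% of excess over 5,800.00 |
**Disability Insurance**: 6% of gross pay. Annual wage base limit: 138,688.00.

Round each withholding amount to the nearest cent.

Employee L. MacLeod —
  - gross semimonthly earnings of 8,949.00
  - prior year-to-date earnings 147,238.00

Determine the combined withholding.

1,270.65

Regional Income Tax: taxable = 8,949.00
  485.92 + 24.92% × (8,949.00 − 5,800.00) = 485.92 + 24.92% × 3,149.00 = 1,270.65
Disability Insurance: YTD 147,238.00 ≥ cap 138,688.00 → 0.00
Total: 1,270.65 + 0.00 = 1,270.65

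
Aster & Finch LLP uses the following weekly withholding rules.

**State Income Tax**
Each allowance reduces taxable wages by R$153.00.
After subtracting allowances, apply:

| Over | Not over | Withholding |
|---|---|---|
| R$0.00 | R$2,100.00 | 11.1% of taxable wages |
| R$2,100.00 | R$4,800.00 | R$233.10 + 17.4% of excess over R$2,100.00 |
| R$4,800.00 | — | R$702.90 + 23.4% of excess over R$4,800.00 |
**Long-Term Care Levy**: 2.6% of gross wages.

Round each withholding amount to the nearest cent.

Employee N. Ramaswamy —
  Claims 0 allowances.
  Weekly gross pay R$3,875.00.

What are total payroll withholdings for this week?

State Income Tax: taxable = R$3,875.00
  R$233.10 + 17.4% × (R$3,875.00 − R$2,100.00) = R$233.10 + 17.4% × R$1,775.00 = R$541.95
Long-Term Care Levy: 2.6% × R$3,875.00 = R$100.75
Total: R$541.95 + R$100.75 = R$642.70

R$642.70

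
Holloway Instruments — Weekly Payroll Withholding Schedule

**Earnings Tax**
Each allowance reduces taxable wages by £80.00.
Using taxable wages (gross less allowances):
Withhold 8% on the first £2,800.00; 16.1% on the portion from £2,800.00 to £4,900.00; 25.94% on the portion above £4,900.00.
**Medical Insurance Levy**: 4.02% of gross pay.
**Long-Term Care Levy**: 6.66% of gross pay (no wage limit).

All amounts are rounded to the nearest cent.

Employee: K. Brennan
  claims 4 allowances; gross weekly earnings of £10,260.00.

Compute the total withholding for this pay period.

Earnings Tax: taxable = £10,260.00 − 4×£80.00 = £9,940.00
  £562.10 + 25.94% × (£9,940.00 − £4,900.00) = £562.10 + 25.94% × £5,040.00 = £1,869.48
Medical Insurance Levy: 4.02% × £10,260.00 = £412.45
Long-Term Care Levy: 6.66% × £10,260.00 = £683.32
Total: £1,869.48 + £412.45 + £683.32 = £2,965.25

£2,965.25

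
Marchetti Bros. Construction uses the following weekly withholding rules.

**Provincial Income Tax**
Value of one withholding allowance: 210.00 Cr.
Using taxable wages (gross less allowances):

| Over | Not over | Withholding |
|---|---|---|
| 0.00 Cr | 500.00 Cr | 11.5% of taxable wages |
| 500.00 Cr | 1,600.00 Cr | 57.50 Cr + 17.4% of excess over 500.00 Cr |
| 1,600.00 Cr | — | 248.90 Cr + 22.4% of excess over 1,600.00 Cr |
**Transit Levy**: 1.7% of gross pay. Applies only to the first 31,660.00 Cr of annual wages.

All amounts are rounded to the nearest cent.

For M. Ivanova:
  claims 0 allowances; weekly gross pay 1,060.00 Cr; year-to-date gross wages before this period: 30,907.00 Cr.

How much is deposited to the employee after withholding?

892.26 Cr

Provincial Income Tax: taxable = 1,060.00 Cr
  57.50 Cr + 17.4% × (1,060.00 Cr − 500.00 Cr) = 57.50 Cr + 17.4% × 560.00 Cr = 154.94 Cr
Transit Levy: cap 31,660.00 Cr − YTD 30,907.00 Cr = 753.00 Cr subject; 1.7% × 753.00 Cr = 12.80 Cr
Total withheld: 154.94 Cr + 12.80 Cr = 167.74 Cr
Net pay: 1,060.00 Cr − 167.74 Cr = 892.26 Cr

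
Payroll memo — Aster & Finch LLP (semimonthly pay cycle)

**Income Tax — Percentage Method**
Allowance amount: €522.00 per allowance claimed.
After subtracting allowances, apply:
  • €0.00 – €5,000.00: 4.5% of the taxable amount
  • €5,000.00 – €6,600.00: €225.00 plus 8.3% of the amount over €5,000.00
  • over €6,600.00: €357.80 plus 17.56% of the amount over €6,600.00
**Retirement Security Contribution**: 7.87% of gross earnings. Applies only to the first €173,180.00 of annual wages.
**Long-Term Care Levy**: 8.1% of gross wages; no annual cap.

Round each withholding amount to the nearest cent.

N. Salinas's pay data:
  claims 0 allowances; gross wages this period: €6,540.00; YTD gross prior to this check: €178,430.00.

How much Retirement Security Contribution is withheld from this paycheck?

€0.00

Retirement Security Contribution: YTD €178,430.00 ≥ cap €173,180.00 → €0.00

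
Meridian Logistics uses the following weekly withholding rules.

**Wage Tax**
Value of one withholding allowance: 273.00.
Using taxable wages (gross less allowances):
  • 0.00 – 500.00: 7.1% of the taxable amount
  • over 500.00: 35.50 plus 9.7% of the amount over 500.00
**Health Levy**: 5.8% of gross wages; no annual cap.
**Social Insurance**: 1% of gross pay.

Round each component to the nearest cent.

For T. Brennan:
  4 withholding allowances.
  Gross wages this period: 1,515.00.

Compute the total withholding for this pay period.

Wage Tax: taxable = 1,515.00 − 4×273.00 = 423.00
  7.1% × 423.00 = 30.03
Health Levy: 5.8% × 1,515.00 = 87.87
Social Insurance: 1% × 1,515.00 = 15.15
Total: 30.03 + 87.87 + 15.15 = 133.05

133.05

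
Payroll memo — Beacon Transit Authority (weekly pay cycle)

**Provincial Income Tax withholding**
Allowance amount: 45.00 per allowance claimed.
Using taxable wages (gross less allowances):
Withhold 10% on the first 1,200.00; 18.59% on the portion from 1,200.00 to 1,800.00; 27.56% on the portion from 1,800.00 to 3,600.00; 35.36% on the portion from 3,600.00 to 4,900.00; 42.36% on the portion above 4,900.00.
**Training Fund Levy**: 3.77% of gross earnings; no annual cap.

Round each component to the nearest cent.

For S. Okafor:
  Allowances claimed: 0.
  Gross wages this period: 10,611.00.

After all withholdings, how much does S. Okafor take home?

Provincial Income Tax: taxable = 10,611.00
  1,187.30 + 42.36% × (10,611.00 − 4,900.00) = 1,187.30 + 42.36% × 5,711.00 = 3,606.48
Training Fund Levy: 3.77% × 10,611.00 = 400.03
Total withheld: 3,606.48 + 400.03 = 4,006.51
Net pay: 10,611.00 − 4,006.51 = 6,604.49

6,604.49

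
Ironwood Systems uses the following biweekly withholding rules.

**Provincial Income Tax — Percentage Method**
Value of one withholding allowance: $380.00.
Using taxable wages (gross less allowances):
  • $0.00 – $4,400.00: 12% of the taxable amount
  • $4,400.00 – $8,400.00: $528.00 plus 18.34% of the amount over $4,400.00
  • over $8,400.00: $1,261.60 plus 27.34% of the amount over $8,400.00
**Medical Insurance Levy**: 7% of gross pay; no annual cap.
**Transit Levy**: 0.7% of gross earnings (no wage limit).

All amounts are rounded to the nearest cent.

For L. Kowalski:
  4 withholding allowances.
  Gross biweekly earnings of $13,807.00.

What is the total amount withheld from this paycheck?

Provincial Income Tax: taxable = $13,807.00 − 4×$380.00 = $12,287.00
  $1,261.60 + 27.34% × ($12,287.00 − $8,400.00) = $1,261.60 + 27.34% × $3,887.00 = $2,324.31
Medical Insurance Levy: 7% × $13,807.00 = $966.49
Transit Levy: 0.7% × $13,807.00 = $96.65
Total: $2,324.31 + $966.49 + $96.65 = $3,387.45

$3,387.45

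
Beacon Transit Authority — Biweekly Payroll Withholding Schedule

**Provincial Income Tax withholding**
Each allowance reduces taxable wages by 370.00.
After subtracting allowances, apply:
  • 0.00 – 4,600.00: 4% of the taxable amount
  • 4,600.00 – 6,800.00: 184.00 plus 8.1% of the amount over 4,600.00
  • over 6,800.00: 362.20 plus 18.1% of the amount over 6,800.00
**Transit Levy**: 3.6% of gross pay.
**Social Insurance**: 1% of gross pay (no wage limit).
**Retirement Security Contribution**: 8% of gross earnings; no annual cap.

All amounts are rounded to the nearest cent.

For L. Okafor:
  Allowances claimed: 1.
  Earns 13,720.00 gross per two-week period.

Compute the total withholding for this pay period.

3,276.47

Provincial Income Tax: taxable = 13,720.00 − 1×370.00 = 13,350.00
  362.20 + 18.1% × (13,350.00 − 6,800.00) = 362.20 + 18.1% × 6,550.00 = 1,547.75
Transit Levy: 3.6% × 13,720.00 = 493.92
Social Insurance: 1% × 13,720.00 = 137.20
Retirement Security Contribution: 8% × 13,720.00 = 1,097.60
Total: 1,547.75 + 493.92 + 137.20 + 1,097.60 = 3,276.47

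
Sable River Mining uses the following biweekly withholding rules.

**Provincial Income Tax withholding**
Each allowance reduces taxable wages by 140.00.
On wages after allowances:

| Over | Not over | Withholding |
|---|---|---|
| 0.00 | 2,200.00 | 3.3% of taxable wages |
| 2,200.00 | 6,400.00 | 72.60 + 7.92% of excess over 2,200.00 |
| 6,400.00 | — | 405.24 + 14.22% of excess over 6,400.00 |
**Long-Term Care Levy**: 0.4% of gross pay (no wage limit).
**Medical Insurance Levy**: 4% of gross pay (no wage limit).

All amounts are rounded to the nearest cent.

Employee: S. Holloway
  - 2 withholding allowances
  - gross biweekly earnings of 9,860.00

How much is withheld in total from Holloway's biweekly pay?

1,291.28

Provincial Income Tax: taxable = 9,860.00 − 2×140.00 = 9,580.00
  405.24 + 14.22% × (9,580.00 − 6,400.00) = 405.24 + 14.22% × 3,180.00 = 857.44
Long-Term Care Levy: 0.4% × 9,860.00 = 39.44
Medical Insurance Levy: 4% × 9,860.00 = 394.40
Total: 857.44 + 39.44 + 394.40 = 1,291.28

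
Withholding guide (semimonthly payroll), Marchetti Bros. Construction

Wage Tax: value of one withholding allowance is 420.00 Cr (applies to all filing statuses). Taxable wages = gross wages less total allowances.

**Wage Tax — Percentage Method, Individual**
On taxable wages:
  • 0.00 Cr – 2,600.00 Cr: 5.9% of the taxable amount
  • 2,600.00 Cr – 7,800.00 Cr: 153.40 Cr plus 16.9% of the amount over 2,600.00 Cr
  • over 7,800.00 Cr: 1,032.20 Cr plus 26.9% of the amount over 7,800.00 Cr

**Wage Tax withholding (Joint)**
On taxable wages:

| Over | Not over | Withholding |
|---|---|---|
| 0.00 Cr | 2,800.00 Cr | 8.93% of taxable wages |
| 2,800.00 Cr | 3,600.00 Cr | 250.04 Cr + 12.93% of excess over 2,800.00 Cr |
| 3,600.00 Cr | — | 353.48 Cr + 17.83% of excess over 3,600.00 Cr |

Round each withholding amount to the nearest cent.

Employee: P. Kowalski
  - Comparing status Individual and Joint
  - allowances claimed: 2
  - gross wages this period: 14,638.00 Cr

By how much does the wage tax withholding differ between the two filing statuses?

Wage Tax (Individual): taxable = 14,638.00 Cr − 2×420.00 Cr = 13,798.00 Cr
  1,032.20 Cr + 26.9% × (13,798.00 Cr − 7,800.00 Cr) = 1,032.20 Cr + 26.9% × 5,998.00 Cr = 2,645.66 Cr
Wage Tax (Joint): taxable = 14,638.00 Cr − 2×420.00 Cr = 13,798.00 Cr
  353.48 Cr + 17.83% × (13,798.00 Cr − 3,600.00 Cr) = 353.48 Cr + 17.83% × 10,198.00 Cr = 2,171.78 Cr
Difference: |2,645.66 Cr − 2,171.78 Cr| = 473.88 Cr (higher under Individual)

473.88 Cr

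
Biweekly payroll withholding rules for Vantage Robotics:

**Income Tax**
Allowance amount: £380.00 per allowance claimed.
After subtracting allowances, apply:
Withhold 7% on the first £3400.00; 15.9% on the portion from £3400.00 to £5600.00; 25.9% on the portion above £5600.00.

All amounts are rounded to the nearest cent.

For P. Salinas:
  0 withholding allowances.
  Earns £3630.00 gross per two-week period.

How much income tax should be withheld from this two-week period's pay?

£274.57

Income Tax: taxable = £3630.00
  £238.00 + 15.9% × (£3630.00 − £3400.00) = £238.00 + 15.9% × £230.00 = £274.57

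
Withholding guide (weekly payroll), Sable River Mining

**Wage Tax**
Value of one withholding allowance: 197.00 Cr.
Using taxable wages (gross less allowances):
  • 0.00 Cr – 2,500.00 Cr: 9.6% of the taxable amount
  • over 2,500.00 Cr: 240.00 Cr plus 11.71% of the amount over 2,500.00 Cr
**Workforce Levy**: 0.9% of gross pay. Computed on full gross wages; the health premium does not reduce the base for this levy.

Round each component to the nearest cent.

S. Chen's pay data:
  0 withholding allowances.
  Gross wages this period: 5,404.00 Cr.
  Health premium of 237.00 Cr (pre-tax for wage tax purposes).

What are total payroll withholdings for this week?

Wage Tax: taxable = 5,404.00 Cr − 237.00 Cr = 5,167.00 Cr
  240.00 Cr + 11.71% × (5,167.00 Cr − 2,500.00 Cr) = 240.00 Cr + 11.71% × 2,667.00 Cr = 552.31 Cr
Workforce Levy: 0.9% × 5,404.00 Cr = 48.64 Cr
Total: 552.31 Cr + 48.64 Cr = 600.95 Cr

600.95 Cr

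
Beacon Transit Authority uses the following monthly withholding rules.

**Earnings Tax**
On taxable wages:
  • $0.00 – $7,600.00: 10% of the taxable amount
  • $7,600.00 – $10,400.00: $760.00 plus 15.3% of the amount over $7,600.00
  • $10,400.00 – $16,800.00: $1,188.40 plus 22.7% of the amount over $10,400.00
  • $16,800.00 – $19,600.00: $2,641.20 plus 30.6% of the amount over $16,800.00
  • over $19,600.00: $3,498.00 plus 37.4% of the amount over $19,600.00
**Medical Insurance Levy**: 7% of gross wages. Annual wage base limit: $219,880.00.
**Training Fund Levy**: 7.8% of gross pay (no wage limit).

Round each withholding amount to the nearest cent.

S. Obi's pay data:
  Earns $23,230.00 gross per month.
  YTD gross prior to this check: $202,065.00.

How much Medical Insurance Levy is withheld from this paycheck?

$1,247.05

Medical Insurance Levy: cap $219,880.00 − YTD $202,065.00 = $17,815.00 subject; 7% × $17,815.00 = $1,247.05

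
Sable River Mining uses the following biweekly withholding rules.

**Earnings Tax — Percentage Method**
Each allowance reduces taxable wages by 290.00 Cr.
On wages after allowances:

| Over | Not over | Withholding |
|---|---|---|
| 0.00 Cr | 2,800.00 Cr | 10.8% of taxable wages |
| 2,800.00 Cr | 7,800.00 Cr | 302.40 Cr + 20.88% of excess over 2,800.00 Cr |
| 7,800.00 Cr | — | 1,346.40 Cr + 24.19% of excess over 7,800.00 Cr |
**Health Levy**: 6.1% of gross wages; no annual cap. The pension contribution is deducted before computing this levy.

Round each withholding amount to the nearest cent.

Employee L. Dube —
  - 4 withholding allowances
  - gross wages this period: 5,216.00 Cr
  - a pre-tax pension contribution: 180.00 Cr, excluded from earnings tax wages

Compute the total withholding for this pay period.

834.27 Cr

Earnings Tax: taxable = 5,216.00 Cr − 180.00 Cr − 4×290.00 Cr = 3,876.00 Cr
  302.40 Cr + 20.88% × (3,876.00 Cr − 2,800.00 Cr) = 302.40 Cr + 20.88% × 1,076.00 Cr = 527.07 Cr
Health Levy: 6.1% × 5,036.00 Cr = 307.20 Cr
Total: 527.07 Cr + 307.20 Cr = 834.27 Cr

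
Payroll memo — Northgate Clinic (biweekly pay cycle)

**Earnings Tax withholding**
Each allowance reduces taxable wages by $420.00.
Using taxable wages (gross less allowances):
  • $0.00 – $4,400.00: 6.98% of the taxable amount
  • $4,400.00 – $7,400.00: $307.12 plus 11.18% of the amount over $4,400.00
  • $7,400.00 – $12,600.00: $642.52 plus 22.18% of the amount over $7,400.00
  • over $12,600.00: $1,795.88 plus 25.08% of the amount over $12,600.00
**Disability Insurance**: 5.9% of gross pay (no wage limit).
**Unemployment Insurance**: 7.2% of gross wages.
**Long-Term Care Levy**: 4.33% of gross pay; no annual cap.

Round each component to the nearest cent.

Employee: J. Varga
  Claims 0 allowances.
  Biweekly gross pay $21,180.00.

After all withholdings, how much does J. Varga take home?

Earnings Tax: taxable = $21,180.00
  $1,795.88 + 25.08% × ($21,180.00 − $12,600.00) = $1,795.88 + 25.08% × $8,580.00 = $3,947.74
Disability Insurance: 5.9% × $21,180.00 = $1,249.62
Unemployment Insurance: 7.2% × $21,180.00 = $1,524.96
Long-Term Care Levy: 4.33% × $21,180.00 = $917.09
Total withheld: $3,947.74 + $1,249.62 + $1,524.96 + $917.09 = $7,639.41
Net pay: $21,180.00 − $7,639.41 = $13,540.59

$13,540.59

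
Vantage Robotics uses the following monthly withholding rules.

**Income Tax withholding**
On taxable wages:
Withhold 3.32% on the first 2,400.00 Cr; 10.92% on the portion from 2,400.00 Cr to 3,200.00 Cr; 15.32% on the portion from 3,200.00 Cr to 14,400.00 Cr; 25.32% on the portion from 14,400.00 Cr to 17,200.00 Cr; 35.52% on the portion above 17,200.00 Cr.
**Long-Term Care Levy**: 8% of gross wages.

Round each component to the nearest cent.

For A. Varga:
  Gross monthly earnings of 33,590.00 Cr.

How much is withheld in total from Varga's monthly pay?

Income Tax: taxable = 33,590.00 Cr
  2,591.84 Cr + 35.52% × (33,590.00 Cr − 17,200.00 Cr) = 2,591.84 Cr + 35.52% × 16,390.00 Cr = 8,413.57 Cr
Long-Term Care Levy: 8% × 33,590.00 Cr = 2,687.20 Cr
Total: 8,413.57 Cr + 2,687.20 Cr = 11,100.77 Cr

11,100.77 Cr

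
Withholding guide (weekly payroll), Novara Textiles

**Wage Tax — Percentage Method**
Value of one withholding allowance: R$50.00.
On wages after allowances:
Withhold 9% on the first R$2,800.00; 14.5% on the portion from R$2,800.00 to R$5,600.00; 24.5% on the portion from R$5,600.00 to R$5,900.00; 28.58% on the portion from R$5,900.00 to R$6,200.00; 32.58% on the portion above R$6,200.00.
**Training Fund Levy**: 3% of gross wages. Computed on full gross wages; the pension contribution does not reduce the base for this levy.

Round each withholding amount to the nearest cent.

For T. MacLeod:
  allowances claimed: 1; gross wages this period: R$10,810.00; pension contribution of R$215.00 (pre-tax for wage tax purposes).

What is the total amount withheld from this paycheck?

Wage Tax: taxable = R$10,810.00 − R$215.00 − 1×R$50.00 = R$10,545.00
  R$817.24 + 32.58% × (R$10,545.00 − R$6,200.00) = R$817.24 + 32.58% × R$4,345.00 = R$2,232.84
Training Fund Levy: 3% × R$10,810.00 = R$324.30
Total: R$2,232.84 + R$324.30 = R$2,557.14

R$2,557.14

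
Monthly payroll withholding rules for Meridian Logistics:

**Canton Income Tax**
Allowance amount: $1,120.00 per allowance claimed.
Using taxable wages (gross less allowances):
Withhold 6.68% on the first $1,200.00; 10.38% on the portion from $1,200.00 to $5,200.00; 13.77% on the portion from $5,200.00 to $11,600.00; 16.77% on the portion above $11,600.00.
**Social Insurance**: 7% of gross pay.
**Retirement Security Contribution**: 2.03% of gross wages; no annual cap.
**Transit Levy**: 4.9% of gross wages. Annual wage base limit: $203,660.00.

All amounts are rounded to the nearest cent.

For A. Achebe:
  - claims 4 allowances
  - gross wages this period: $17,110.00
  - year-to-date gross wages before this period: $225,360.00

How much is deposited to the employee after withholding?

$14,015.60

Canton Income Tax: taxable = $17,110.00 − 4×$1,120.00 = $12,630.00
  $1,376.64 + 16.77% × ($12,630.00 − $11,600.00) = $1,376.64 + 16.77% × $1,030.00 = $1,549.37
Social Insurance: 7% × $17,110.00 = $1,197.70
Retirement Security Contribution: 2.03% × $17,110.00 = $347.33
Transit Levy: YTD $225,360.00 ≥ cap $203,660.00 → $0.00
Total withheld: $1,549.37 + $1,197.70 + $347.33 + $0.00 = $3,094.40
Net pay: $17,110.00 − $3,094.40 = $14,015.60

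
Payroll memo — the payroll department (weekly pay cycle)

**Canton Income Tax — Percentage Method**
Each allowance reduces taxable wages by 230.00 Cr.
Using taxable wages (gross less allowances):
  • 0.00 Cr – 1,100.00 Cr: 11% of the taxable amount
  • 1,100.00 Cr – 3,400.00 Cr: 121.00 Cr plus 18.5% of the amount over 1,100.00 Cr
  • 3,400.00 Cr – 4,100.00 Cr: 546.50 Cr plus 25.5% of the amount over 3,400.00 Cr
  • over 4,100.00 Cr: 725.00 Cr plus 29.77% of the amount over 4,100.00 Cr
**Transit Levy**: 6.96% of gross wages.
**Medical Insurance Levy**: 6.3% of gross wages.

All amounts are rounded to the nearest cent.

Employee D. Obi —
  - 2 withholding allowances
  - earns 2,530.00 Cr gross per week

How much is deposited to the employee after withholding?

1,894.07 Cr

Canton Income Tax: taxable = 2,530.00 Cr − 2×230.00 Cr = 2,070.00 Cr
  121.00 Cr + 18.5% × (2,070.00 Cr − 1,100.00 Cr) = 121.00 Cr + 18.5% × 970.00 Cr = 300.45 Cr
Transit Levy: 6.96% × 2,530.00 Cr = 176.09 Cr
Medical Insurance Levy: 6.3% × 2,530.00 Cr = 159.39 Cr
Total withheld: 300.45 Cr + 176.09 Cr + 159.39 Cr = 635.93 Cr
Net pay: 2,530.00 Cr − 635.93 Cr = 1,894.07 Cr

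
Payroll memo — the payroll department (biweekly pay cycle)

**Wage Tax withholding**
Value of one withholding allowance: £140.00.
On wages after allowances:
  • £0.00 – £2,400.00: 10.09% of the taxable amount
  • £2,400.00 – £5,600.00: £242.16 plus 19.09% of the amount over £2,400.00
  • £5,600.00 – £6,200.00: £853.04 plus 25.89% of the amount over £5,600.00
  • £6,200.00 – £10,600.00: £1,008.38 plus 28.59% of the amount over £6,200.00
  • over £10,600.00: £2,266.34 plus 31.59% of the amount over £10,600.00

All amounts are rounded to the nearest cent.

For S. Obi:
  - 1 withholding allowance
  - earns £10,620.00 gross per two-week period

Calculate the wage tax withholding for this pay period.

£2,232.03

Wage Tax: taxable = £10,620.00 − 1×£140.00 = £10,480.00
  £1,008.38 + 28.59% × (£10,480.00 − £6,200.00) = £1,008.38 + 28.59% × £4,280.00 = £2,232.03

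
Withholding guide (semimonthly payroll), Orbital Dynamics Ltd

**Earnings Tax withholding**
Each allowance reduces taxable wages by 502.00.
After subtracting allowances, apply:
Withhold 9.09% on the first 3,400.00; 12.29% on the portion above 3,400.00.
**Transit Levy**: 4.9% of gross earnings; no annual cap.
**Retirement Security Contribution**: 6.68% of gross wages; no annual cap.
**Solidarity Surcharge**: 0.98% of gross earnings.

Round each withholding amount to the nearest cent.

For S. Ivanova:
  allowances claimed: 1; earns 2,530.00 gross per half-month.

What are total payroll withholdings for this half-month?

Earnings Tax: taxable = 2,530.00 − 1×502.00 = 2,028.00
  9.09% × 2,028.00 = 184.35
Transit Levy: 4.9% × 2,530.00 = 123.97
Retirement Security Contribution: 6.68% × 2,530.00 = 169.00
Solidarity Surcharge: 0.98% × 2,530.00 = 24.79
Total: 184.35 + 123.97 + 169.00 + 24.79 = 502.11

502.11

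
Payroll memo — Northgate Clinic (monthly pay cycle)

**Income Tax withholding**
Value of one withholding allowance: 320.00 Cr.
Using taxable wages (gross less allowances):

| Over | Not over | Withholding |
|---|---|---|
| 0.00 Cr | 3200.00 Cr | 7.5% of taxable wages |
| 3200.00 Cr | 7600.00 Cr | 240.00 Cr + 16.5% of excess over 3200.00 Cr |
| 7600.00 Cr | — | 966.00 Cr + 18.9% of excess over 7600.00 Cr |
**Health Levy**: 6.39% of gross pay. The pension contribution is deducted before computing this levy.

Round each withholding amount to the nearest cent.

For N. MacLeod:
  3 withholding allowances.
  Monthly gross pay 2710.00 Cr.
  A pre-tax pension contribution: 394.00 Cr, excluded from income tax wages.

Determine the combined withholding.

Income Tax: taxable = 2710.00 Cr − 394.00 Cr − 3×320.00 Cr = 1356.00 Cr
  7.5% × 1356.00 Cr = 101.70 Cr
Health Levy: 6.39% × 2316.00 Cr = 147.99 Cr
Total: 101.70 Cr + 147.99 Cr = 249.69 Cr

249.69 Cr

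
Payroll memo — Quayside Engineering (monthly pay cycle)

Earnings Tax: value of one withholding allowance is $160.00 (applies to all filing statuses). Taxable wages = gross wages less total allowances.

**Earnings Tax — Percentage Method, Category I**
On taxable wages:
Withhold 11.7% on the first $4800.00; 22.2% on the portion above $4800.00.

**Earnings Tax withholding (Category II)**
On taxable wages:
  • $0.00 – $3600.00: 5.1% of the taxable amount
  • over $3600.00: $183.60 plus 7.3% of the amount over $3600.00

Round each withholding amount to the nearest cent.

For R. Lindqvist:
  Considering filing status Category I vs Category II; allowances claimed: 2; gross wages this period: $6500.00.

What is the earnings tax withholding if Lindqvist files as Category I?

$867.96

Earnings Tax (Category I): taxable = $6500.00 − 2×$160.00 = $6180.00
  $561.60 + 22.2% × ($6180.00 − $4800.00) = $561.60 + 22.2% × $1380.00 = $867.96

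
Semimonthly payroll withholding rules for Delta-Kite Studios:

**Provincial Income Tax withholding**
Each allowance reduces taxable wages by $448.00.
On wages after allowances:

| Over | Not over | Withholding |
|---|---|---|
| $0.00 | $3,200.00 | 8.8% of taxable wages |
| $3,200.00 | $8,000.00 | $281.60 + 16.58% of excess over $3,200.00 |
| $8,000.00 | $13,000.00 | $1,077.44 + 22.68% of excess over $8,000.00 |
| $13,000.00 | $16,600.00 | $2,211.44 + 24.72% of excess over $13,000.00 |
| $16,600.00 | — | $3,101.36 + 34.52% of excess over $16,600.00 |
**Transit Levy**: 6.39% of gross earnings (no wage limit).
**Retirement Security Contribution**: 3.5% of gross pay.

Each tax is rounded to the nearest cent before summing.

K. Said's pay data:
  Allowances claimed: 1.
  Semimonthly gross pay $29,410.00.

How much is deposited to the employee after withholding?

$19,132.63

Provincial Income Tax: taxable = $29,410.00 − 1×$448.00 = $28,962.00
  $3,101.36 + 34.52% × ($28,962.00 − $16,600.00) = $3,101.36 + 34.52% × $12,362.00 = $7,368.72
Transit Levy: 6.39% × $29,410.00 = $1,879.30
Retirement Security Contribution: 3.5% × $29,410.00 = $1,029.35
Total withheld: $7,368.72 + $1,879.30 + $1,029.35 = $10,277.37
Net pay: $29,410.00 − $10,277.37 = $19,132.63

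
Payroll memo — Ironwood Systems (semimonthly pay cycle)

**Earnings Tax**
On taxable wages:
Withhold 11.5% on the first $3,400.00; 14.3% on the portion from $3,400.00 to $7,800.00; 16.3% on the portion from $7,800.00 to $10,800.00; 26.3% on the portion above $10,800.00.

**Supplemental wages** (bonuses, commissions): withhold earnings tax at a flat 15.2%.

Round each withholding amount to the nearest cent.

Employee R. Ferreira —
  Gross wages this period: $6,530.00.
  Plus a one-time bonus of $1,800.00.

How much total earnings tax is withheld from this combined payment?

Earnings Tax: taxable = $6,530.00
  $391.00 + 14.3% × ($6,530.00 − $3,400.00) = $391.00 + 14.3% × $3,130.00 = $838.59
Supplemental (15.2% flat on bonus): 15.2% × $1,800.00 = $273.60
Total earnings tax: $838.59 + $273.60 = $1,112.19

$1,112.19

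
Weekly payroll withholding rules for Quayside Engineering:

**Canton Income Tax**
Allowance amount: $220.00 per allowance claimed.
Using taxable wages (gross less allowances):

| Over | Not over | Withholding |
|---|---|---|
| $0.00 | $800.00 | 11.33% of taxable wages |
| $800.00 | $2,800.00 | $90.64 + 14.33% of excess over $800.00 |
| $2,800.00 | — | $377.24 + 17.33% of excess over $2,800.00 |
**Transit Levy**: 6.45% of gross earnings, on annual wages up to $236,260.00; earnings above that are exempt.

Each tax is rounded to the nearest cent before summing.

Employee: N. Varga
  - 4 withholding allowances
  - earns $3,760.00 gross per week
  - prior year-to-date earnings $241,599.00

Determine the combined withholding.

Canton Income Tax: taxable = $3,760.00 − 4×$220.00 = $2,880.00
  $377.24 + 17.33% × ($2,880.00 − $2,800.00) = $377.24 + 17.33% × $80.00 = $391.10
Transit Levy: YTD $241,599.00 ≥ cap $236,260.00 → $0.00
Total: $391.10 + $0.00 = $391.10

$391.10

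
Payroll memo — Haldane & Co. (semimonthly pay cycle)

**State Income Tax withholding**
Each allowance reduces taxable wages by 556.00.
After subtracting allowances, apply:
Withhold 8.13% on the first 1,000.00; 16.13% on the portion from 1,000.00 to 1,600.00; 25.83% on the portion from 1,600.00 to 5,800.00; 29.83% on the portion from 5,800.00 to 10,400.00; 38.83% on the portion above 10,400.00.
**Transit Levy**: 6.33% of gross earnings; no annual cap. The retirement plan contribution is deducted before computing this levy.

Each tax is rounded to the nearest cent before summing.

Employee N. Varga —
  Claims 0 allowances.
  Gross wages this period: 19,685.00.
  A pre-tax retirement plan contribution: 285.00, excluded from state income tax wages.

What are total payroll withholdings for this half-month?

7,357.84

State Income Tax: taxable = 19,685.00 − 285.00 = 19,400.00
  2,635.12 + 38.83% × (19,400.00 − 10,400.00) = 2,635.12 + 38.83% × 9,000.00 = 6,129.82
Transit Levy: 6.33% × 19,400.00 = 1,228.02
Total: 6,129.82 + 1,228.02 = 7,357.84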